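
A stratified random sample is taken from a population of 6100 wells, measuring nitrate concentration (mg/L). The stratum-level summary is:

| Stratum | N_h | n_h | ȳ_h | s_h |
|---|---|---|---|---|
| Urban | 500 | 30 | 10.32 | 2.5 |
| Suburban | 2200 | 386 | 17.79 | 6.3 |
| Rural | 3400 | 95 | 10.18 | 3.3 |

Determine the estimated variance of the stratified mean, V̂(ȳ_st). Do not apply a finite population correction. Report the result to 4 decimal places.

V̂(ȳ_st) = Σ W_h² s_h²/n_h, with W_h = N_h/N and N = 6100:
  stratum Urban: (500/6100)²·2.5²/30 = 0.00139971
  stratum Suburban: (2200/6100)²·6.3²/386 = 0.0133746
  stratum Rural: (3400/6100)²·3.3²/95 = 0.0356125
V̂(ȳ_st) = 0.0503868

V̂(ȳ_st) ≈ 0.0504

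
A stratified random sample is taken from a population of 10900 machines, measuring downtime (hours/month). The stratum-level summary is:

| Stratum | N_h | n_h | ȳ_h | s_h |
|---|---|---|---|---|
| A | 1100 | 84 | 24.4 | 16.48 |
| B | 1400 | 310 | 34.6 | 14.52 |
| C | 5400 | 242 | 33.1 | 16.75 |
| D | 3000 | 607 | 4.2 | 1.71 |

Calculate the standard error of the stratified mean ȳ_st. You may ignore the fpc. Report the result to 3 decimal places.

SE(ȳ_st) ≈ 0.574

V̂(ȳ_st) = Σ W_h² s_h²/n_h, with W_h = N_h/N and N = 10900:
  stratum A: (1100/10900)²·16.48²/84 = 0.0329282
  stratum B: (1400/10900)²·14.52²/310 = 0.0112195
  stratum C: (5400/10900)²·16.75²/242 = 0.284544
  stratum D: (3000/10900)²·1.71²/607 = 0.000364916
V̂(ȳ_st) = 0.329056
SE(ȳ_st) = √0.329056 = 0.573634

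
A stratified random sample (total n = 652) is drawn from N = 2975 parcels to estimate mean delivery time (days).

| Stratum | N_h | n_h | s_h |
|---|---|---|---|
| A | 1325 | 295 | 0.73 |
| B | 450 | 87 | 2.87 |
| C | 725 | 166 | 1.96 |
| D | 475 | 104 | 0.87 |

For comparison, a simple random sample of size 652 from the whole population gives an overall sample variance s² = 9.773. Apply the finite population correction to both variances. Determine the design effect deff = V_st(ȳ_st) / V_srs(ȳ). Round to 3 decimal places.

deff ≈ 0.276

V̂(ȳ_st) = Σ W_h² (1 − n_h/N_h) s_h²/n_h, with W_h = N_h/N and N = 2975:
  stratum A: (1325/2975)²·(1 − 295/1325)·0.73²/295 = 0.00027855
  stratum B: (450/2975)²·(1 − 87/450)·2.87²/87 = 0.00174739
  stratum C: (725/2975)²·(1 − 166/725)·1.96²/166 = 0.00105969
  stratum D: (475/2975)²·(1 − 104/475)·0.87²/104 = 0.00014491
V_st = 0.00323054
V_srs = (1 − 652/2975)·9.773/652 = 0.0117042
deff = V_st / V_srs = 0.00323054/0.0117042 = 0.2760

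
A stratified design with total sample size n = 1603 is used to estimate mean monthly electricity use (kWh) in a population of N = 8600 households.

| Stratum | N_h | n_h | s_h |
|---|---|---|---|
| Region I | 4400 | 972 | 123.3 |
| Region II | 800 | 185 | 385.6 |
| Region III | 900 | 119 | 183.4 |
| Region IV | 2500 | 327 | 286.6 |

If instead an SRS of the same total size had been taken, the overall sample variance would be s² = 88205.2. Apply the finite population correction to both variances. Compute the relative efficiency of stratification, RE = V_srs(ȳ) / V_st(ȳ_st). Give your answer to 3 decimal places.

V̂(ȳ_st) = Σ W_h² (1 − n_h/N_h) s_h²/n_h, with W_h = N_h/N and N = 8600:
  stratum Region I: (4400/8600)²·(1 − 972/4400)·123.3²/972 = 3.18975
  stratum Region II: (800/8600)²·(1 − 185/800)·385.6²/185 = 5.34651
  stratum Region III: (900/8600)²·(1 − 119/900)·183.4²/119 = 2.68626
  stratum Region IV: (2500/8600)²·(1 − 327/2500)·286.6²/327 = 18.4505
V_st = 29.673
V_srs = (1 − 1603/8600)·88205.2/1603 = 44.7687
Relative efficiency = V_srs / V_st = 44.7687/29.673 = 1.5087

RE ≈ 1.509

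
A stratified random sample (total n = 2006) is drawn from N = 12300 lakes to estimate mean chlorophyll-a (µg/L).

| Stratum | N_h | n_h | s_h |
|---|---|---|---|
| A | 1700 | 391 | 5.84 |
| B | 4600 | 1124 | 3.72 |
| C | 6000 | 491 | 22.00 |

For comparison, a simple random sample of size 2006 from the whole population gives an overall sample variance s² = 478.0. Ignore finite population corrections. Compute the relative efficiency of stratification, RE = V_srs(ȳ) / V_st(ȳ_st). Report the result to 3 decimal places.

V̂(ȳ_st) = Σ W_h² s_h²/n_h, with W_h = N_h/N and N = 12300:
  stratum A: (1700/12300)²·5.84²/391 = 0.00166624
  stratum B: (4600/12300)²·3.72²/1124 = 0.00172197
  stratum C: (6000/12300)²·22.00²/491 = 0.234561
V_st = 0.237949
V_srs = s²/n = 478.0/2006 = 0.238285
Relative efficiency = V_srs / V_st = 0.238285/0.237949 = 1.0014

RE ≈ 1.001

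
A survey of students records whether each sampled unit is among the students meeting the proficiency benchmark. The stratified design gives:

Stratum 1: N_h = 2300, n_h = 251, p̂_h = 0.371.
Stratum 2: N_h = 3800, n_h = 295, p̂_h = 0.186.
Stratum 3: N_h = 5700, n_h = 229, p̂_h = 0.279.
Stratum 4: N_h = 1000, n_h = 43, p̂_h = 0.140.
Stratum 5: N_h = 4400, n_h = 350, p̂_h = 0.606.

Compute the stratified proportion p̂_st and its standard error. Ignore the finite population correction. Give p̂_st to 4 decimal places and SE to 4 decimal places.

p̂_st ≈ 0.3463, SE ≈ 0.0139

N = 17200; stratum weights W_h = N_h/N.
p̂_st = Σ W_h p̂_h = (2300·0.371 + 3800·0.186 + 5700·0.279 + 1000·0.140 + 4400·0.606)/17200 = 0.34633
V̂(p̂_st) = Σ W_h² p̂_h(1−p̂_h)/(n_h−1):
  stratum 1: (2300/17200)²·0.371·0.629/250 = 1.6691e-05
  stratum 2: (3800/17200)²·0.186·0.814/294 = 2.51362e-05
  stratum 3: (5700/17200)²·0.279·0.721/228 = 9.68941e-05
  stratum 4: (1000/17200)²·0.140·0.860/42 = 9.68992e-06
  stratum 5: (4400/17200)²·0.606·0.394/349 = 4.47705e-05
V̂(p̂_st) = 0.000193182; SE = √V̂ = 0.013899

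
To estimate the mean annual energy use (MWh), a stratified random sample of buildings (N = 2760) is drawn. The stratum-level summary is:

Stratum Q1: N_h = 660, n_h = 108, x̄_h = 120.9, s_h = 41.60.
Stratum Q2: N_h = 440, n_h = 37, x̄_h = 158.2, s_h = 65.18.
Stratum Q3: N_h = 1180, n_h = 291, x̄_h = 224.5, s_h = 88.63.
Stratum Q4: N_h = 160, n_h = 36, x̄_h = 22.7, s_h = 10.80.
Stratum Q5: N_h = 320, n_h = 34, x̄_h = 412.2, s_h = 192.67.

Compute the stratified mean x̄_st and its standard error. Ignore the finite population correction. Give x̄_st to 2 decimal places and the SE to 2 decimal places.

x̄_st = Σ W_h x̄_h = (660·120.9 + 440·158.2 + 1180·224.5 + 160·22.7 + 320·412.2)/2760 = 199.22029
V̂(x̄_st) = Σ W_h² s_h²/n_h, with W_h = N_h/N and N = 2760:
  stratum Q1: (660/2760)²·41.60²/108 = 0.916289
  stratum Q2: (440/2760)²·65.18²/37 = 2.91819
  stratum Q3: (1180/2760)²·88.63²/291 = 4.93417
  stratum Q4: (160/2760)²·10.80²/36 = 0.0108885
  stratum Q5: (320/2760)²·192.67²/34 = 14.6768
V̂(x̄_st) = 23.4563
SE(x̄_st) = √23.4563 = 4.84317

x̄_st ≈ 199.22, SE ≈ 4.84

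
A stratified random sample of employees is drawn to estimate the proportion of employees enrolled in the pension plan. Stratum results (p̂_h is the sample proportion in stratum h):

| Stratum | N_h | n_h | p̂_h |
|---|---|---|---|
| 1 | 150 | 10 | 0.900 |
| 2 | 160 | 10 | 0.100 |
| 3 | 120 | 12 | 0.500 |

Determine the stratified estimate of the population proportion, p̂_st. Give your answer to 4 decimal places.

p̂_st ≈ 0.4907

N = 430; stratum weights W_h = N_h/N.
p̂_st = Σ W_h p̂_h = (150·0.900 + 160·0.100 + 120·0.500)/430 = 0.49070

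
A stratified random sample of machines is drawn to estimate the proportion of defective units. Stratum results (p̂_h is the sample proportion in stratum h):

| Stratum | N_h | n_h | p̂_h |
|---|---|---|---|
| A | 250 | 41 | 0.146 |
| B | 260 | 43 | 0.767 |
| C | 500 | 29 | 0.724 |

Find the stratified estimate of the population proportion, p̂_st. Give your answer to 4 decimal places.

N = 1010; stratum weights W_h = N_h/N.
p̂_st = Σ W_h p̂_h = (250·0.146 + 260·0.767 + 500·0.724)/1010 = 0.59200

p̂_st ≈ 0.5920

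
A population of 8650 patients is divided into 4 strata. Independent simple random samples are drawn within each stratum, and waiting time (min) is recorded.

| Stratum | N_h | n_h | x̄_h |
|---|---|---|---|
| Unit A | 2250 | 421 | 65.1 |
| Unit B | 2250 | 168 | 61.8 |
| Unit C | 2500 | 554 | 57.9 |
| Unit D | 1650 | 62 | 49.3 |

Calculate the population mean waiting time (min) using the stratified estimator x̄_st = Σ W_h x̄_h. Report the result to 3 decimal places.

N = Σ N_h = 8650. Stratum weights W_h = N_h/N.
x̄_st = (2250·65.1 + 2250·61.8 + 2500·57.9 + 1650·49.3) / 8650 = 59.14682

x̄_st ≈ 59.147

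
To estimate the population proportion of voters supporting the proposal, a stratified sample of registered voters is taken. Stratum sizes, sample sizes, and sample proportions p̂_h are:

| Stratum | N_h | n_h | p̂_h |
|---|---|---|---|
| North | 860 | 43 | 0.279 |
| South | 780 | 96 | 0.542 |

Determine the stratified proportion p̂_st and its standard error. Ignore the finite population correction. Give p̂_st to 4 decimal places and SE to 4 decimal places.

N = 1640; stratum weights W_h = N_h/N.
p̂_st = Σ W_h p̂_h = (860·0.279 + 780·0.542)/1640 = 0.40409
V̂(p̂_st) = Σ W_h² p̂_h(1−p̂_h)/(n_h−1):
  stratum North: (860/1640)²·0.279·0.721/42 = 0.00131704
  stratum South: (780/1640)²·0.542·0.458/95 = 0.000591075
V̂(p̂_st) = 0.00190812; SE = √V̂ = 0.043682

p̂_st ≈ 0.4041, SE ≈ 0.0437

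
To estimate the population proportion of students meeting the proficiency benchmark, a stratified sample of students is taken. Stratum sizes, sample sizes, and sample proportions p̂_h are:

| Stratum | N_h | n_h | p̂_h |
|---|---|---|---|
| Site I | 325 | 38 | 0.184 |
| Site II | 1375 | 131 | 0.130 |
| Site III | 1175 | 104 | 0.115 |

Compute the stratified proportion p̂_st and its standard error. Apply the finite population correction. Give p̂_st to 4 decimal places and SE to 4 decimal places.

N = 2875; stratum weights W_h = N_h/N.
p̂_st = Σ W_h p̂_h = (325·0.184 + 1375·0.130 + 1175·0.115)/2875 = 0.12997
V̂(p̂_st) = Σ W_h² (1 − n_h/N_h) p̂_h(1−p̂_h)/(n_h−1):
  stratum Site I: (325/2875)²·(1 − 38/325)·0.184·0.816/37 = 4.57927e-05
  stratum Site II: (1375/2875)²·(1 − 131/1375)·0.130·0.870/130 = 0.000180039
  stratum Site III: (1175/2875)²·(1 − 104/1175)·0.115·0.885/103 = 0.000150437
V̂(p̂_st) = 0.000376269; SE = √V̂ = 0.0193977

p̂_st ≈ 0.1300, SE ≈ 0.0194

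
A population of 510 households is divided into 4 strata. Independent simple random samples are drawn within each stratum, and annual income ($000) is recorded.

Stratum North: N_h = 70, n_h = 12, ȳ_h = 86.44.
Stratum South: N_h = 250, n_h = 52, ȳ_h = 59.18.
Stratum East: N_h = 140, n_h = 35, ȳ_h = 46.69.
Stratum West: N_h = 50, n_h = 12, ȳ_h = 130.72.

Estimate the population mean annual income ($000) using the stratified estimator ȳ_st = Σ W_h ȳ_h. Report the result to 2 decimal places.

ȳ_st ≈ 66.51

N = Σ N_h = 510. Stratum weights W_h = N_h/N.
ȳ_st = (70·86.44 + 250·59.18 + 140·46.69 + 50·130.72) / 510 = 66.5067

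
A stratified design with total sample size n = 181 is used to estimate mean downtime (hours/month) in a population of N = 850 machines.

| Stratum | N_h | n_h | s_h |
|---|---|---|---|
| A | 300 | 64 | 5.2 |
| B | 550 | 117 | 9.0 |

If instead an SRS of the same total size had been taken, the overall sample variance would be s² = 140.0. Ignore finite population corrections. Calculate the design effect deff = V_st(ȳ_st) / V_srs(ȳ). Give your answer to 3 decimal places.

deff ≈ 0.443

V̂(ȳ_st) = Σ W_h² s_h²/n_h, with W_h = N_h/N and N = 850:
  stratum A: (300/850)²·5.2²/64 = 0.0526298
  stratum B: (550/850)²·9.0²/117 = 0.289859
V_st = 0.342489
V_srs = s²/n = 140.0/181 = 0.773481
deff = V_st / V_srs = 0.342489/0.773481 = 0.4428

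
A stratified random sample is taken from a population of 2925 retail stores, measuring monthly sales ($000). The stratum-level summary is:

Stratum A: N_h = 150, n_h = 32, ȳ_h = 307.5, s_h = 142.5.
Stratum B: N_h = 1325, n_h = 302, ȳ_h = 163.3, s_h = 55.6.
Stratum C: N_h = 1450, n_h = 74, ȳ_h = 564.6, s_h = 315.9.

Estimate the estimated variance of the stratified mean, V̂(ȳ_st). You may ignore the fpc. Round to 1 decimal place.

V̂(ȳ_st) = Σ W_h² s_h²/n_h, with W_h = N_h/N and N = 2925:
  stratum A: (150/2925)²·142.5²/32 = 1.66882
  stratum B: (1325/2925)²·55.6²/302 = 2.1005
  stratum C: (1450/2925)²·315.9²/74 = 331.399
V̂(ȳ_st) = 335.169

V̂(ȳ_st) ≈ 335.2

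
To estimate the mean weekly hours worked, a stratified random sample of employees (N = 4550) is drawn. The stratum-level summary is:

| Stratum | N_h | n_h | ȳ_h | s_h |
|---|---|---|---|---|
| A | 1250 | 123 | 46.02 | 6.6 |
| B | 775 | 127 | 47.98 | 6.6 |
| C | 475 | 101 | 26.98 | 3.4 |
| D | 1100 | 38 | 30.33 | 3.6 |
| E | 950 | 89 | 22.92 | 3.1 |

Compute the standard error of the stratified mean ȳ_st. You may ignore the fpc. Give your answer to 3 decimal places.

SE(ȳ_st) ≈ 0.250

V̂(ȳ_st) = Σ W_h² s_h²/n_h, with W_h = N_h/N and N = 4550:
  stratum A: (1250/4550)²·6.6²/123 = 0.0267288
  stratum B: (775/4550)²·6.6²/127 = 0.00995095
  stratum C: (475/4550)²·3.4²/101 = 0.00124739
  stratum D: (1100/4550)²·3.6²/38 = 0.0199335
  stratum E: (950/4550)²·3.1²/89 = 0.00470715
V̂(ȳ_st) = 0.0625678
SE(ȳ_st) = √0.0625678 = 0.250136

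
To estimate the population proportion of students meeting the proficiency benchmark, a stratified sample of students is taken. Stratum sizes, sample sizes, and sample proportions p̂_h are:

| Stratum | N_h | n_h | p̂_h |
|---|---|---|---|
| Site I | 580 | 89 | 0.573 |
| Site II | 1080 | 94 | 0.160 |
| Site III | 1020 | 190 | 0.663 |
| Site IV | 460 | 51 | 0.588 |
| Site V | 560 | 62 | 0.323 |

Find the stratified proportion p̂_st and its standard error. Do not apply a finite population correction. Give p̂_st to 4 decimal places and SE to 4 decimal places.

N = 3700; stratum weights W_h = N_h/N.
p̂_st = Σ W_h p̂_h = (580·0.573 + 1080·0.160 + 1020·0.663 + 460·0.588 + 560·0.323)/3700 = 0.44129
V̂(p̂_st) = Σ W_h² p̂_h(1−p̂_h)/(n_h−1):
  stratum Site I: (580/3700)²·0.573·0.427/88 = 6.83207e-05
  stratum Site II: (1080/3700)²·0.160·0.840/93 = 0.000123129
  stratum Site III: (1020/3700)²·0.663·0.337/189 = 8.98418e-05
  stratum Site IV: (460/3700)²·0.588·0.412/50 = 7.48888e-05
  stratum Site V: (560/3700)²·0.323·0.677/61 = 8.21172e-05
V̂(p̂_st) = 0.000438297; SE = √V̂ = 0.0209356

p̂_st ≈ 0.4413, SE ≈ 0.0209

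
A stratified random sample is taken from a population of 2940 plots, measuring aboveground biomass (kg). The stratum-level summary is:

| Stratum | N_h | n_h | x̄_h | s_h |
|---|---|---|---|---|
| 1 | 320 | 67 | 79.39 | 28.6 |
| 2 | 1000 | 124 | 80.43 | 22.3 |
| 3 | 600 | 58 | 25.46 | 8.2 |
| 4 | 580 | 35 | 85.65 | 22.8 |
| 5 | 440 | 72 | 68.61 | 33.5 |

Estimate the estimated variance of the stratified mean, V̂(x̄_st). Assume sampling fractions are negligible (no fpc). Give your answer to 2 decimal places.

V̂(x̄_st) = Σ W_h² s_h²/n_h, with W_h = N_h/N and N = 2940:
  stratum 1: (320/2940)²·28.6²/67 = 0.144631
  stratum 2: (1000/2940)²·22.3²/124 = 0.463974
  stratum 3: (600/2940)²·8.2²/58 = 0.0482845
  stratum 4: (580/2940)²·22.8²/35 = 0.578047
  stratum 5: (440/2940)²·33.5²/72 = 0.349114
V̂(x̄_st) = 1.58405

V̂(x̄_st) ≈ 1.58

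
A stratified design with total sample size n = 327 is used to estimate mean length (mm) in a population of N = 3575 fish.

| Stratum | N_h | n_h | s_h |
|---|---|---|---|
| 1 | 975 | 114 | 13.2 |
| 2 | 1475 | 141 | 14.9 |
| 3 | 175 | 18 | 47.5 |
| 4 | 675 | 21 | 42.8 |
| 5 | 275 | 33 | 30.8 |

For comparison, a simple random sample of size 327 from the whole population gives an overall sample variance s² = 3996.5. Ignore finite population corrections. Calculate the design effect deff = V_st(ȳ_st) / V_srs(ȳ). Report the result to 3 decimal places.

V̂(ȳ_st) = Σ W_h² s_h²/n_h, with W_h = N_h/N and N = 3575:
  stratum 1: (975/3575)²·13.2²/114 = 0.113684
  stratum 2: (1475/3575)²·14.9²/141 = 0.268031
  stratum 3: (175/3575)²·47.5²/18 = 0.300358
  stratum 4: (675/3575)²·42.8²/21 = 3.10974
  stratum 5: (275/3575)²·30.8²/33 = 0.170099
V_st = 3.96191
V_srs = s²/n = 3996.5/327 = 12.2217
deff = V_st / V_srs = 3.96191/12.2217 = 0.3242

deff ≈ 0.324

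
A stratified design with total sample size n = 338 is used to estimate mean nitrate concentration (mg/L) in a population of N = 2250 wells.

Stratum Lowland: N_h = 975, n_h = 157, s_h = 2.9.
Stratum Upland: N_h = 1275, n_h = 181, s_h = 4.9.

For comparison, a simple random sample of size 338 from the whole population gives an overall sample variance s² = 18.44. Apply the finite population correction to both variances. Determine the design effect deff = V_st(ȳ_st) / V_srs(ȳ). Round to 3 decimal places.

deff ≈ 0.970

V̂(ȳ_st) = Σ W_h² (1 − n_h/N_h) s_h²/n_h, with W_h = N_h/N and N = 2250:
  stratum Lowland: (975/2250)²·(1 − 157/975)·2.9²/157 = 0.00843897
  stratum Upland: (1275/2250)²·(1 − 181/1275)·4.9²/181 = 0.036549
V_st = 0.044988
V_srs = (1 − 338/2250)·18.44/338 = 0.0463607
deff = V_st / V_srs = 0.044988/0.0463607 = 0.9704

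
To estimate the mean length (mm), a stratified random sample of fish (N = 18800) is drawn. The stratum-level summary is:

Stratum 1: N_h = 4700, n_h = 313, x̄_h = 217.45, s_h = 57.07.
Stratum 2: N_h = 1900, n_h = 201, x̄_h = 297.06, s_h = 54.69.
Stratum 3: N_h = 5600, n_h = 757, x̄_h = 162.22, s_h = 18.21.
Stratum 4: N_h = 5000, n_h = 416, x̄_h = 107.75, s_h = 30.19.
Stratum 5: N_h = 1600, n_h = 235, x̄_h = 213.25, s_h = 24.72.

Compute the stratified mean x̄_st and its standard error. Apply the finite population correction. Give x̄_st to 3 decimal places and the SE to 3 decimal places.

x̄_st ≈ 179.511, SE ≈ 0.967

x̄_st = Σ W_h x̄_h = (4700·217.45 + 1900·297.06 + 5600·162.22 + 5000·107.75 + 1600·213.25)/18800 = 179.51122
V̂(x̄_st) = Σ W_h² (1 − n_h/N_h) s_h²/n_h, with W_h = N_h/N and N = 18800:
  stratum 1: (4700/18800)²·(1 − 313/4700)·57.07²/313 = 0.607045
  stratum 2: (1900/18800)²·(1 − 201/1900)·54.69²/201 = 0.13591
  stratum 3: (5600/18800)²·(1 − 757/5600)·18.21²/757 = 0.0336133
  stratum 4: (5000/18800)²·(1 − 416/5000)·30.19²/416 = 0.14208
  stratum 5: (1600/18800)²·(1 − 235/1600)·24.72²/235 = 0.0160682
V̂(x̄_st) = 0.934716
SE(x̄_st) = √0.934716 = 0.966807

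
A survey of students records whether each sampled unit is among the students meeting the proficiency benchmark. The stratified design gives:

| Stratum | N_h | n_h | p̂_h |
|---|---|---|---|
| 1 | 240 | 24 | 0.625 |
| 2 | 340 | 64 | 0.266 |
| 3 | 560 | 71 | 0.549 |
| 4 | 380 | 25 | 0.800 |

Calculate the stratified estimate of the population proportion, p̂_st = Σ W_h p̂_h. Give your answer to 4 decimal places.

N = 1520; stratum weights W_h = N_h/N.
p̂_st = Σ W_h p̂_h = (240·0.625 + 340·0.266 + 560·0.549 + 380·0.800)/1520 = 0.56045

p̂_st ≈ 0.5604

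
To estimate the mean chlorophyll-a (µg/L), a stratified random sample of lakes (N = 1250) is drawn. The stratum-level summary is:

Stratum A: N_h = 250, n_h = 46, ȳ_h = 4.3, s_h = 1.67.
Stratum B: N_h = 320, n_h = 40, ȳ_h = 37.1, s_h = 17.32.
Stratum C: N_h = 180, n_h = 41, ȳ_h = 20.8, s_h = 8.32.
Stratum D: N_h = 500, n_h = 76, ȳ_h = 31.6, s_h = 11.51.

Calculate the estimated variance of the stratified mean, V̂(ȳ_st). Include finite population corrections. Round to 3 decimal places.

V̂(ȳ_st) ≈ 0.696

V̂(ȳ_st) = Σ W_h² (1 − n_h/N_h) s_h²/n_h, with W_h = N_h/N and N = 1250:
  stratum A: (250/1250)²·(1 − 46/250)·1.67²/46 = 0.00197891
  stratum B: (320/1250)²·(1 − 40/320)·17.32²/40 = 0.430055
  stratum C: (180/1250)²·(1 − 41/180)·8.32²/41 = 0.0270352
  stratum D: (500/1250)²·(1 − 76/500)·11.51²/76 = 0.236512
V̂(ȳ_st) = 0.695581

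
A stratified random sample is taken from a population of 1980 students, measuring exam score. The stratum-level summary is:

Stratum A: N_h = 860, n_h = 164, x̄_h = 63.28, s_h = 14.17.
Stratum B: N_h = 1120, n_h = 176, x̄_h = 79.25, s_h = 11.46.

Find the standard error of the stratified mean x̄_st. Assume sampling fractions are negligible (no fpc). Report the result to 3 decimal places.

V̂(x̄_st) = Σ W_h² s_h²/n_h, with W_h = N_h/N and N = 1980:
  stratum A: (860/1980)²·14.17²/164 = 0.230974
  stratum B: (1120/1980)²·11.46²/176 = 0.23876
V̂(x̄_st) = 0.469734
SE(x̄_st) = √0.469734 = 0.685371

SE(x̄_st) ≈ 0.685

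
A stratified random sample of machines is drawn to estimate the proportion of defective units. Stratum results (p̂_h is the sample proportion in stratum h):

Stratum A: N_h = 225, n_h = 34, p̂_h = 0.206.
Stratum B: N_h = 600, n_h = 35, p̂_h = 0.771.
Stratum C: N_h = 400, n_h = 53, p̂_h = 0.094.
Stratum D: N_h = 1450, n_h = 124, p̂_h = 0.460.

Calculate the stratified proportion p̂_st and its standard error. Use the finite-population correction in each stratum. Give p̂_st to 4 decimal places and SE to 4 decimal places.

p̂_st ≈ 0.4537, SE ≈ 0.0292

N = 2675; stratum weights W_h = N_h/N.
p̂_st = Σ W_h p̂_h = (225·0.206 + 600·0.771 + 400·0.094 + 1450·0.460)/2675 = 0.45366
V̂(p̂_st) = Σ W_h² (1 − n_h/N_h) p̂_h(1−p̂_h)/(n_h−1):
  stratum A: (225/2675)²·(1 − 34/225)·0.206·0.794/33 = 2.97675e-05
  stratum B: (600/2675)²·(1 − 35/600)·0.771·0.229/34 = 0.000246016
  stratum C: (400/2675)²·(1 − 53/400)·0.094·0.906/52 = 3.17683e-05
  stratum D: (1450/2675)²·(1 − 124/1450)·0.460·0.540/123 = 0.000542638
V̂(p̂_st) = 0.00085019; SE = √V̂ = 0.029158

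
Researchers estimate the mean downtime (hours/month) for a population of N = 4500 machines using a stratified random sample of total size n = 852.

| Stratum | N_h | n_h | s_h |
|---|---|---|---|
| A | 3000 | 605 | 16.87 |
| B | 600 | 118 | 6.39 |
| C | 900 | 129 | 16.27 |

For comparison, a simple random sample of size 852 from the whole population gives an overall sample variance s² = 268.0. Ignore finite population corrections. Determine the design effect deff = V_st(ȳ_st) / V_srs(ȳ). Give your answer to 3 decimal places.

V̂(ȳ_st) = Σ W_h² s_h²/n_h, with W_h = N_h/N and N = 4500:
  stratum A: (3000/4500)²·16.87²/605 = 0.20907
  stratum B: (600/4500)²·6.39²/118 = 0.00615173
  stratum C: (900/4500)²·16.27²/129 = 0.0820815
V_st = 0.297304
V_srs = s²/n = 268.0/852 = 0.314554
deff = V_st / V_srs = 0.297304/0.314554 = 0.9452

deff ≈ 0.945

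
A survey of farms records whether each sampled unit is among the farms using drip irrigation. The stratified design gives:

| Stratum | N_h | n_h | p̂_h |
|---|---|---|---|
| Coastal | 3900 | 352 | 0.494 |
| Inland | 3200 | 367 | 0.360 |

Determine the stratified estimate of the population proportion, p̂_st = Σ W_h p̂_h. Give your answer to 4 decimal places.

p̂_st ≈ 0.4336

N = 7100; stratum weights W_h = N_h/N.
p̂_st = Σ W_h p̂_h = (3900·0.494 + 3200·0.360)/7100 = 0.43361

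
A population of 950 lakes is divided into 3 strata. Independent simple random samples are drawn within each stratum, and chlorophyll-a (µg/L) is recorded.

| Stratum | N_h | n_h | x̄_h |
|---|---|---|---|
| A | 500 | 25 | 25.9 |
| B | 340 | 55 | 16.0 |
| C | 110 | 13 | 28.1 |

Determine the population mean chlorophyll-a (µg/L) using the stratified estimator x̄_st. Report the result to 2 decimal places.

N = Σ N_h = 950. Stratum weights W_h = N_h/N.
x̄_st = (500·25.9 + 340·16.0 + 110·28.1) / 950 = 22.6116

x̄_st ≈ 22.61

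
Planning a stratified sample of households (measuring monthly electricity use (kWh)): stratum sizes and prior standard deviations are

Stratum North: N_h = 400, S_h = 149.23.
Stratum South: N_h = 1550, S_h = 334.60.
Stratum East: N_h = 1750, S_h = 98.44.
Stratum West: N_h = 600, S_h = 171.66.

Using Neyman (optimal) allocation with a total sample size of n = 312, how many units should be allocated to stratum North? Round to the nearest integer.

22

Neyman allocation: n_h = n · N_h S_h / Σ N_i S_i, with n = 312.
  stratum North: N_h·S_h = 400·149.23 = 59692.00
  stratum South: N_h·S_h = 1550·334.60 = 518630.00
  stratum East: N_h·S_h = 1750·98.44 = 172270.00
  stratum West: N_h·S_h = 600·171.66 = 102996.00
Σ N_h S_h = 853588.00
n for stratum North = 312·59692.00/853588.00 = 21.818 → 22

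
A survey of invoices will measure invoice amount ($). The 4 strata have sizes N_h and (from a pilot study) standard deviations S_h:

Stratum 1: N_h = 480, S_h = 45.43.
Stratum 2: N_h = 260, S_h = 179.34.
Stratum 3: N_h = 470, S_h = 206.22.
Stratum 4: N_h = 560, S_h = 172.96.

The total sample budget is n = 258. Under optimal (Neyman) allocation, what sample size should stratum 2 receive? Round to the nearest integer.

Neyman allocation: n_h = n · N_h S_h / Σ N_i S_i, with n = 258.
  stratum 1: N_h·S_h = 480·45.43 = 21806.40
  stratum 2: N_h·S_h = 260·179.34 = 46628.40
  stratum 3: N_h·S_h = 470·206.22 = 96923.40
  stratum 4: N_h·S_h = 560·172.96 = 96857.60
Σ N_h S_h = 262215.80
n for stratum 2 = 258·46628.40/262215.80 = 45.879 → 46

46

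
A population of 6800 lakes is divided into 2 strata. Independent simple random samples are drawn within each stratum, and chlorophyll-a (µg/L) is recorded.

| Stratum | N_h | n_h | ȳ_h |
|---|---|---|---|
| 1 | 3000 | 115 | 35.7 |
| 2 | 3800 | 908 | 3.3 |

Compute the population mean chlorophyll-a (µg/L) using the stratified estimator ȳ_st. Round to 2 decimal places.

N = Σ N_h = 6800. Stratum weights W_h = N_h/N.
ȳ_st = (3000·35.7 + 3800·3.3) / 6800 = 17.5941

ȳ_st ≈ 17.59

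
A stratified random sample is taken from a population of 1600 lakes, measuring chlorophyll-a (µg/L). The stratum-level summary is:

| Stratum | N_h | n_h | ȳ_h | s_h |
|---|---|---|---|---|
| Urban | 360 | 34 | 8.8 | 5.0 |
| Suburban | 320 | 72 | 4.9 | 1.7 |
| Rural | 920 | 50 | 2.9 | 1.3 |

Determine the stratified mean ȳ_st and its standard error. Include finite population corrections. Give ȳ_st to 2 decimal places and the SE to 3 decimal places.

ȳ_st ≈ 4.63, SE ≈ 0.213

ȳ_st = Σ W_h ȳ_h = (360·8.8 + 320·4.9 + 920·2.9)/1600 = 4.62750
V̂(ȳ_st) = Σ W_h² (1 − n_h/N_h) s_h²/n_h, with W_h = N_h/N and N = 1600:
  stratum Urban: (360/1600)²·(1 − 34/360)·5.0²/34 = 0.0337086
  stratum Suburban: (320/1600)²·(1 − 72/320)·1.7²/72 = 0.00124431
  stratum Rural: (920/1600)²·(1 − 50/920)·1.3²/50 = 0.0105678
V̂(ȳ_st) = 0.0455207
SE(ȳ_st) = √0.0455207 = 0.213356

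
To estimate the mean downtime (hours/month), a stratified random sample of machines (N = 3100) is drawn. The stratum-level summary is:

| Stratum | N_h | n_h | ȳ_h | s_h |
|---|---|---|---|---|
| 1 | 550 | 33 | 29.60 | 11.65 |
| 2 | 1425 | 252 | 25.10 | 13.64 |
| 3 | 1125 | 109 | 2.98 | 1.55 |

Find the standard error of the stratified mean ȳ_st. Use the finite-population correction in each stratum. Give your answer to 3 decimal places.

SE(ȳ_st) ≈ 0.503

V̂(ȳ_st) = Σ W_h² (1 − n_h/N_h) s_h²/n_h, with W_h = N_h/N and N = 3100:
  stratum 1: (550/3100)²·(1 − 33/550)·11.65²/33 = 0.121694
  stratum 2: (1425/3100)²·(1 − 252/1425)·13.64²/252 = 0.128416
  stratum 3: (1125/3100)²·(1 − 109/1125)·1.55²/109 = 0.00262156
V̂(ȳ_st) = 0.252731
SE(ȳ_st) = √0.252731 = 0.502723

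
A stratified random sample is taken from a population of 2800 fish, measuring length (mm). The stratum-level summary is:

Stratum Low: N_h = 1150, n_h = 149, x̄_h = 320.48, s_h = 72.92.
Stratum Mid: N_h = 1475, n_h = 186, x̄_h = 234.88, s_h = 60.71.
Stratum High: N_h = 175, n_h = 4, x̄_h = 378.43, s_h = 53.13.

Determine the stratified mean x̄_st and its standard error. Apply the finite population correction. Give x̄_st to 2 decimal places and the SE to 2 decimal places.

x̄_st ≈ 279.01, SE ≈ 3.57

x̄_st = Σ W_h x̄_h = (1150·320.48 + 1475·234.88 + 175·378.43)/2800 = 279.00902
V̂(x̄_st) = Σ W_h² (1 − n_h/N_h) s_h²/n_h, with W_h = N_h/N and N = 2800:
  stratum Low: (1150/2800)²·(1 − 149/1150)·72.92²/149 = 5.2399
  stratum Mid: (1475/2800)²·(1 − 186/1475)·60.71²/186 = 4.80548
  stratum High: (175/2800)²·(1 − 4/175)·53.13²/4 = 2.69363
V̂(x̄_st) = 12.739
SE(x̄_st) = √12.739 = 3.56917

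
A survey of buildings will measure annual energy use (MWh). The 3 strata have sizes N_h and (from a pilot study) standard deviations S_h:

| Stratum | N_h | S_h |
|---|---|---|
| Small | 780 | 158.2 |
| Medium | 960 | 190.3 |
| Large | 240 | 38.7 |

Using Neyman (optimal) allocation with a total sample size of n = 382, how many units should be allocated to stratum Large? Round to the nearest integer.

Neyman allocation: n_h = n · N_h S_h / Σ N_i S_i, with n = 382.
  stratum Small: N_h·S_h = 780·158.2 = 123396.00
  stratum Medium: N_h·S_h = 960·190.3 = 182688.00
  stratum Large: N_h·S_h = 240·38.7 = 9288.00
Σ N_h S_h = 315372.00
n for stratum Large = 382·9288.00/315372.00 = 11.250 → 11

11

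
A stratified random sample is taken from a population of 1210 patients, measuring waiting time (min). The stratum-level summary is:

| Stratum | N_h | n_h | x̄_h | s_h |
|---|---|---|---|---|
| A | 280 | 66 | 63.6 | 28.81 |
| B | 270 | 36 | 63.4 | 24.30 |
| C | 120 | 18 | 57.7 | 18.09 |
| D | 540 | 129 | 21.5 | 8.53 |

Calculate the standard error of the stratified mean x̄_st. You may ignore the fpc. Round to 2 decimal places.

V̂(x̄_st) = Σ W_h² s_h²/n_h, with W_h = N_h/N and N = 1210:
  stratum A: (280/1210)²·28.81²/66 = 0.673423
  stratum B: (270/1210)²·24.30²/36 = 0.816708
  stratum C: (120/1210)²·18.09²/18 = 0.178812
  stratum D: (540/1210)²·8.53²/129 = 0.112338
V̂(x̄_st) = 1.78128
SE(x̄_st) = √1.78128 = 1.33465

SE(x̄_st) ≈ 1.33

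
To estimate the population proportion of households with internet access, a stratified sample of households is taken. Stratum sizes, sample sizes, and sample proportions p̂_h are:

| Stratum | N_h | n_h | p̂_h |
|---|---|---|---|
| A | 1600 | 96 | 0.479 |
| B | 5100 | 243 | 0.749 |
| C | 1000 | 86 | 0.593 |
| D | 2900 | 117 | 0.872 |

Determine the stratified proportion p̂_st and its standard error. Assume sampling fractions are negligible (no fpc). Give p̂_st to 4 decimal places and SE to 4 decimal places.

N = 10600; stratum weights W_h = N_h/N.
p̂_st = Σ W_h p̂_h = (1600·0.479 + 5100·0.749 + 1000·0.593 + 2900·0.872)/10600 = 0.72718
V̂(p̂_st) = Σ W_h² p̂_h(1−p̂_h)/(n_h−1):
  stratum A: (1600/10600)²·0.479·0.521/95 = 5.98519e-05
  stratum B: (5100/10600)²·0.749·0.251/242 = 0.000179833
  stratum C: (1000/10600)²·0.593·0.407/85 = 2.52708e-05
  stratum D: (2900/10600)²·0.872·0.128/116 = 7.20199e-05
V̂(p̂_st) = 0.000336975; SE = √V̂ = 0.0183569

p̂_st ≈ 0.7272, SE ≈ 0.0184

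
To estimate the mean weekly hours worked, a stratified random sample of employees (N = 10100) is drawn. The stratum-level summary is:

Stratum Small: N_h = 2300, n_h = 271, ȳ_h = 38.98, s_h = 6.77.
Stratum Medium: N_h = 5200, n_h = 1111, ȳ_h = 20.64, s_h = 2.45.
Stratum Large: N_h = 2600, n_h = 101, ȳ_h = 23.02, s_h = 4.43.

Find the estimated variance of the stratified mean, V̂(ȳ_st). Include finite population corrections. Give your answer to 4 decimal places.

V̂(ȳ_st) ≈ 0.0212

V̂(ȳ_st) = Σ W_h² (1 − n_h/N_h) s_h²/n_h, with W_h = N_h/N and N = 10100:
  stratum Small: (2300/10100)²·(1 − 271/2300)·6.77²/271 = 0.00773705
  stratum Medium: (5200/10100)²·(1 − 1111/5200)·2.45²/1111 = 0.00112615
  stratum Large: (2600/10100)²·(1 − 101/2600)·4.43²/101 = 0.0123761
V̂(ȳ_st) = 0.0212393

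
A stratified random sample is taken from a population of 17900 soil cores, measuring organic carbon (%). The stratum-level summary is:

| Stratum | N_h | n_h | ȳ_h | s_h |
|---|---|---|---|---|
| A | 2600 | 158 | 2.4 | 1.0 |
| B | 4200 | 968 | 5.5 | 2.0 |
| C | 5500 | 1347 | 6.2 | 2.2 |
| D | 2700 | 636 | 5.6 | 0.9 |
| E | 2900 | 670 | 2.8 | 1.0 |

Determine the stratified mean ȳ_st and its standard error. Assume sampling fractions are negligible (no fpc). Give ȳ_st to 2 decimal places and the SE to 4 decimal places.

ȳ_st = Σ W_h ȳ_h = (2600·2.4 + 4200·5.5 + 5500·6.2 + 2700·5.6 + 2900·2.8)/17900 = 4.84246
V̂(ȳ_st) = Σ W_h² s_h²/n_h, with W_h = N_h/N and N = 17900:
  stratum A: (2600/17900)²·1.0²/158 = 0.000133531
  stratum B: (4200/17900)²·2.0²/968 = 0.000227498
  stratum C: (5500/17900)²·2.2²/1347 = 0.000339232
  stratum D: (2700/17900)²·0.9²/636 = 2.89767e-05
  stratum E: (2900/17900)²·1.0²/670 = 3.91756e-05
V̂(ȳ_st) = 0.000768414
SE(ȳ_st) = √0.000768414 = 0.0277203

ȳ_st ≈ 4.84, SE ≈ 0.0277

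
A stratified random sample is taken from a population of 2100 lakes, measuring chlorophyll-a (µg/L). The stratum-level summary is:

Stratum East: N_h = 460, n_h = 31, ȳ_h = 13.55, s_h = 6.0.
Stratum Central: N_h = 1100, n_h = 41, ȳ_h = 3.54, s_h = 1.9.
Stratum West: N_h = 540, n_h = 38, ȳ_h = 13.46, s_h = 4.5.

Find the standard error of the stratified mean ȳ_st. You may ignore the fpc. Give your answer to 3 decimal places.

SE(ȳ_st) ≈ 0.339

V̂(ȳ_st) = Σ W_h² s_h²/n_h, with W_h = N_h/N and N = 2100:
  stratum East: (460/2100)²·6.0²/31 = 0.0557209
  stratum Central: (1100/2100)²·1.9²/41 = 0.0241585
  stratum West: (540/2100)²·4.5²/38 = 0.0352363
V̂(ȳ_st) = 0.115116
SE(ȳ_st) = √0.115116 = 0.339287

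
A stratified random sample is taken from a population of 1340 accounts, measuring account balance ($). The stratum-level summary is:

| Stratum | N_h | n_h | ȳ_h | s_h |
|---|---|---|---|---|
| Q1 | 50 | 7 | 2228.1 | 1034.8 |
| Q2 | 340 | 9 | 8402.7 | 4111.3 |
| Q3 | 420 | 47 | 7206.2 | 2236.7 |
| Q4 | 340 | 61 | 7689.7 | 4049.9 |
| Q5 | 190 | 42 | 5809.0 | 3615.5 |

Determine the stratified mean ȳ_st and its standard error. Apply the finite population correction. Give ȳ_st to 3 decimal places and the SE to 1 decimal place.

ȳ_st ≈ 7248.608, SE ≈ 382.4

ȳ_st = Σ W_h ȳ_h = (50·2228.1 + 340·8402.7 + 420·7206.2 + 340·7689.7 + 190·5809.0)/1340 = 7248.60821
V̂(ȳ_st) = Σ W_h² (1 − n_h/N_h) s_h²/n_h, with W_h = N_h/N and N = 1340:
  stratum Q1: (50/1340)²·(1 − 7/50)·1034.8²/7 = 183.165
  stratum Q2: (340/1340)²·(1 − 9/340)·4111.3²/9 = 117710
  stratum Q3: (420/1340)²·(1 − 47/420)·2236.7²/47 = 9286.8
  stratum Q4: (340/1340)²·(1 − 61/340)·4049.9²/61 = 14204.7
  stratum Q5: (190/1340)²·(1 − 42/190)·3615.5²/42 = 4874.09
V̂(ȳ_st) = 146259
SE(ȳ_st) = √146259 = 382.438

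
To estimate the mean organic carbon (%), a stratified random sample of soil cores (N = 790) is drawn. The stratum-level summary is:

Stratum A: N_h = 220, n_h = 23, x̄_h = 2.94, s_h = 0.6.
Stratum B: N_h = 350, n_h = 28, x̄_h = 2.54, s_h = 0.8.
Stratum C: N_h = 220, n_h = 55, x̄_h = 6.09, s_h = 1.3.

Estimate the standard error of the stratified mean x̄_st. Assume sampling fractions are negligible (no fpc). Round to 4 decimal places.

SE(x̄_st) ≈ 0.0899

V̂(x̄_st) = Σ W_h² s_h²/n_h, with W_h = N_h/N and N = 790:
  stratum A: (220/790)²·0.6²/23 = 0.00121385
  stratum B: (350/790)²·0.8²/28 = 0.00448646
  stratum C: (220/790)²·1.3²/55 = 0.00238295
V̂(x̄_st) = 0.00808326
SE(x̄_st) = √0.00808326 = 0.089907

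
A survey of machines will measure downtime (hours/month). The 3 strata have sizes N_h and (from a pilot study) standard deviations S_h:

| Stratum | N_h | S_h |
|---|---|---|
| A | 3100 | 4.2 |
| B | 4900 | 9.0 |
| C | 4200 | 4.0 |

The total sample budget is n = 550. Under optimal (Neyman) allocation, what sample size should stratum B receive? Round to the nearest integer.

328

Neyman allocation: n_h = n · N_h S_h / Σ N_i S_i, with n = 550.
  stratum A: N_h·S_h = 3100·4.2 = 13020.00
  stratum B: N_h·S_h = 4900·9.0 = 44100.00
  stratum C: N_h·S_h = 4200·4.0 = 16800.00
Σ N_h S_h = 73920.00
n for stratum B = 550·44100.00/73920.00 = 328.125 → 328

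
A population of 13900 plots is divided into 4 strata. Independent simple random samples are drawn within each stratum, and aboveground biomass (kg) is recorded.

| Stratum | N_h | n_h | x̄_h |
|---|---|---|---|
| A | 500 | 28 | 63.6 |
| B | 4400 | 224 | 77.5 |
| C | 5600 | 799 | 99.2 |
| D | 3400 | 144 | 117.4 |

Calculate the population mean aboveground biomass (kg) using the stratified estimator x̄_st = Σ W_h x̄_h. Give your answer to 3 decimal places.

N = Σ N_h = 13900. Stratum weights W_h = N_h/N.
x̄_st = (500·63.6 + 4400·77.5 + 5600·99.2 + 3400·117.4) / 13900 = 95.50216

x̄_st ≈ 95.502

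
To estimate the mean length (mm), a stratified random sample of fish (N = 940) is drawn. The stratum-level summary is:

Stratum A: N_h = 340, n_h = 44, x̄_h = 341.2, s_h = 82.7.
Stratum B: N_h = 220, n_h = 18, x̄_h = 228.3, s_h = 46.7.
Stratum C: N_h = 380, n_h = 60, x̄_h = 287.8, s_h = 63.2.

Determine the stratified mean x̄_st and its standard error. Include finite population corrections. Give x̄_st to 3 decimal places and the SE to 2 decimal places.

x̄_st = Σ W_h x̄_h = (340·341.2 + 220·228.3 + 380·287.8)/940 = 293.18936
V̂(x̄_st) = Σ W_h² (1 − n_h/N_h) s_h²/n_h, with W_h = N_h/N and N = 940:
  stratum A: (340/940)²·(1 − 44/340)·82.7²/44 = 17.7041
  stratum B: (220/940)²·(1 − 18/220)·46.7²/18 = 6.09368
  stratum C: (380/940)²·(1 − 60/380)·63.2²/60 = 9.16138
V̂(x̄_st) = 32.9591
SE(x̄_st) = √32.9591 = 5.741

x̄_st ≈ 293.189, SE ≈ 5.74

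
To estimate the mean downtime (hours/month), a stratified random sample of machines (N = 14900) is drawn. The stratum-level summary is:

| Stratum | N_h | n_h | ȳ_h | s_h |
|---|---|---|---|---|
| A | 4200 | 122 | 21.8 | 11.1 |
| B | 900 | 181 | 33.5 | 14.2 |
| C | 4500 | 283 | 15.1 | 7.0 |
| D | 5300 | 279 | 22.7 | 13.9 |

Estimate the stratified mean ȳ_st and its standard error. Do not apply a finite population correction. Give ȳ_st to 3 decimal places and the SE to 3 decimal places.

ȳ_st = Σ W_h ȳ_h = (4200·21.8 + 900·33.5 + 4500·15.1 + 5300·22.7)/14900 = 20.80336
V̂(ȳ_st) = Σ W_h² s_h²/n_h, with W_h = N_h/N and N = 14900:
  stratum A: (4200/14900)²·11.1²/122 = 0.0802439
  stratum B: (900/14900)²·14.2²/181 = 0.00406453
  stratum C: (4500/14900)²·7.0²/283 = 0.0157929
  stratum D: (5300/14900)²·13.9²/279 = 0.0876203
V̂(ȳ_st) = 0.187722
SE(ȳ_st) = √0.187722 = 0.433269

ȳ_st ≈ 20.803, SE ≈ 0.433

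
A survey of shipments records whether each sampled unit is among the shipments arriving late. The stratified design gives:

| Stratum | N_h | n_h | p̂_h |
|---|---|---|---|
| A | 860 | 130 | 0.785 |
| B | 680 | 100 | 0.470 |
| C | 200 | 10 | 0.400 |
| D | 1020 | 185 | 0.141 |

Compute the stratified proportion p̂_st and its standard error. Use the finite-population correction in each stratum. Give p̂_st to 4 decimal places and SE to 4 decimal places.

p̂_st ≈ 0.4415, SE ≈ 0.0211

N = 2760; stratum weights W_h = N_h/N.
p̂_st = Σ W_h p̂_h = (860·0.785 + 680·0.470 + 200·0.400 + 1020·0.141)/2760 = 0.44149
V̂(p̂_st) = Σ W_h² (1 − n_h/N_h) p̂_h(1−p̂_h)/(n_h−1):
  stratum A: (860/2760)²·(1 − 130/860)·0.785·0.215/129 = 0.000107826
  stratum B: (680/2760)²·(1 − 100/680)·0.470·0.530/99 = 0.000130274
  stratum C: (200/2760)²·(1 − 10/200)·0.400·0.600/9 = 0.000133025
  stratum D: (1020/2760)²·(1 − 185/1020)·0.141·0.859/184 = 7.35975e-05
V̂(p̂_st) = 0.000444722; SE = √V̂ = 0.0210884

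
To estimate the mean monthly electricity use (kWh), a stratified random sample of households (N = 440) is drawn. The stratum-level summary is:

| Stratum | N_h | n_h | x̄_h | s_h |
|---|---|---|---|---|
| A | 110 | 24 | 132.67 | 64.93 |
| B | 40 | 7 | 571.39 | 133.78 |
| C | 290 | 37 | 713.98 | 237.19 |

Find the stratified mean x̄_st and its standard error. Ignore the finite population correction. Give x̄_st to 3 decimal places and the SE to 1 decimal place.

x̄_st ≈ 555.690, SE ≈ 26.3

x̄_st = Σ W_h x̄_h = (110·132.67 + 40·571.39 + 290·713.98)/440 = 555.68977
V̂(x̄_st) = Σ W_h² s_h²/n_h, with W_h = N_h/N and N = 440:
  stratum A: (110/440)²·64.93²/24 = 10.9789
  stratum B: (40/440)²·133.78²/7 = 21.13
  stratum C: (290/440)²·237.19²/37 = 660.513
V̂(x̄_st) = 692.622
SE(x̄_st) = √692.622 = 26.3177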